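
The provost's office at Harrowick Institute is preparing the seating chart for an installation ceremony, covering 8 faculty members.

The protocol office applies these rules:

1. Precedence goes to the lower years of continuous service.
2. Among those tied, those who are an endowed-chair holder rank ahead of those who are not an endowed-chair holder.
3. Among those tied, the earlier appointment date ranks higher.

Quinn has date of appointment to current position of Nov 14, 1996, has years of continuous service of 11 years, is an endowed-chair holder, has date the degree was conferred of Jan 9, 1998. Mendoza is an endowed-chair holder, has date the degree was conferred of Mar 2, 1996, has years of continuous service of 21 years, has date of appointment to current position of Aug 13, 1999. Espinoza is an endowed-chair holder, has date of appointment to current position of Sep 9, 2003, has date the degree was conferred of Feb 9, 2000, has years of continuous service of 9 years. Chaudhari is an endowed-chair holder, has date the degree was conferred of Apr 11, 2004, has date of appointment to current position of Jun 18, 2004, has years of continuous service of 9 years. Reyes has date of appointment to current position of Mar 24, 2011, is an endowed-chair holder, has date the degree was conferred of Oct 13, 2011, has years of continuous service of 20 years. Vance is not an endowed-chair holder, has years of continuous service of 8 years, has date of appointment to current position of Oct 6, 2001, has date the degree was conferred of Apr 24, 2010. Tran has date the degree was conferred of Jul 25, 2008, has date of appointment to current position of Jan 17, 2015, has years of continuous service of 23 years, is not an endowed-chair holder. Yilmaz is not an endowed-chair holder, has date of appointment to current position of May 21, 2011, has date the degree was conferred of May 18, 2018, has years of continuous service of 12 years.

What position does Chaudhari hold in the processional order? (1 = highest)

By years of continuous service (lower first): Vance (8 years); then Espinoza and Chaudhari (both 9 years); then Quinn (11 years); then Yilmaz (12 years); then Reyes (20 years); then Mendoza (21 years); then Tran (23 years).
Espinoza and Chaudhari are each an endowed-chair holder, so the next rule applies.
Among Espinoza and Chaudhari, by date of appointment to current position (earlier first): Espinoza (Sep 9, 2003) before Chaudhari (Jun 18, 2004).
Order: Vance, Espinoza, Chaudhari, Quinn, Yilmaz, Reyes, Mendoza, Tran. So position 3.

3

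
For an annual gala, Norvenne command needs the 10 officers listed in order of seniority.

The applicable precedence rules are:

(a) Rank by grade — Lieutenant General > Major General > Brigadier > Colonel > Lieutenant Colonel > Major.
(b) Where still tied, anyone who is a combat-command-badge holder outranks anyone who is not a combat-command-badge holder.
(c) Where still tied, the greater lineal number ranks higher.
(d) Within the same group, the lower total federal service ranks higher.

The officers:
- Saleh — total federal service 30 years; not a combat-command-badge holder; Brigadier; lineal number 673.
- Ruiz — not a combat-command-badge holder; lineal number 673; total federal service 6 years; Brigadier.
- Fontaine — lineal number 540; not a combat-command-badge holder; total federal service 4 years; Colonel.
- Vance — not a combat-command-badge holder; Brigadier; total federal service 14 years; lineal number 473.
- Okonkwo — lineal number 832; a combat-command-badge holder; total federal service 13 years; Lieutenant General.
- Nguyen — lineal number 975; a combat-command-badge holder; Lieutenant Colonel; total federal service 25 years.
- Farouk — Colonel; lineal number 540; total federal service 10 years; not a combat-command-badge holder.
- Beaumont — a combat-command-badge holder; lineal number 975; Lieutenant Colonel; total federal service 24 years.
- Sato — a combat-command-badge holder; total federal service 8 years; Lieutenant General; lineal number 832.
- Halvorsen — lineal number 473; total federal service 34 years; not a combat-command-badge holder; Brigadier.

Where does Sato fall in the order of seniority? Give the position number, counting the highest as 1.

By grade: Sato and Okonkwo (Lieutenant General); then Ruiz, Saleh, Vance and Halvorsen (Brigadier); then Fontaine and Farouk (Colonel); then Beaumont and Nguyen (Lieutenant Colonel).
Sato and Okonkwo are each a combat-command-badge holder, so the next rule applies.
Sato and Okonkwo both have lineal number 832, so the next rule applies.
Among Sato and Okonkwo, by total federal service (lower first): Sato (8 years) before Okonkwo (13 years).
Ruiz, Saleh, Vance and Halvorsen are each not a combat-command-badge holder, so the next rule applies.
Among Ruiz, Saleh, Vance and Halvorsen, by lineal number (higher first): Ruiz and Saleh (673) before Vance and Halvorsen (473).
Among Ruiz and Saleh, by total federal service (lower first): Ruiz (6 years) before Saleh (30 years).
Among Vance and Halvorsen, by total federal service (lower first): Vance (14 years) before Halvorsen (34 years).
Fontaine and Farouk are each not a combat-command-badge holder, so the next rule applies.
Fontaine and Farouk both have lineal number 540, so the next rule applies.
Among Fontaine and Farouk, by total federal service (lower first): Fontaine (4 years) before Farouk (10 years).
Beaumont and Nguyen are each a combat-command-badge holder, so the next rule applies.
Beaumont and Nguyen both have lineal number 975, so the next rule applies.
Among Beaumont and Nguyen, by total federal service (lower first): Beaumont (24 years) before Nguyen (25 years).
Order: Sato, Okonkwo, Ruiz, Saleh, Vance, Halvorsen, Fontaine, Farouk, Beaumont, Nguyen. So position 1.

1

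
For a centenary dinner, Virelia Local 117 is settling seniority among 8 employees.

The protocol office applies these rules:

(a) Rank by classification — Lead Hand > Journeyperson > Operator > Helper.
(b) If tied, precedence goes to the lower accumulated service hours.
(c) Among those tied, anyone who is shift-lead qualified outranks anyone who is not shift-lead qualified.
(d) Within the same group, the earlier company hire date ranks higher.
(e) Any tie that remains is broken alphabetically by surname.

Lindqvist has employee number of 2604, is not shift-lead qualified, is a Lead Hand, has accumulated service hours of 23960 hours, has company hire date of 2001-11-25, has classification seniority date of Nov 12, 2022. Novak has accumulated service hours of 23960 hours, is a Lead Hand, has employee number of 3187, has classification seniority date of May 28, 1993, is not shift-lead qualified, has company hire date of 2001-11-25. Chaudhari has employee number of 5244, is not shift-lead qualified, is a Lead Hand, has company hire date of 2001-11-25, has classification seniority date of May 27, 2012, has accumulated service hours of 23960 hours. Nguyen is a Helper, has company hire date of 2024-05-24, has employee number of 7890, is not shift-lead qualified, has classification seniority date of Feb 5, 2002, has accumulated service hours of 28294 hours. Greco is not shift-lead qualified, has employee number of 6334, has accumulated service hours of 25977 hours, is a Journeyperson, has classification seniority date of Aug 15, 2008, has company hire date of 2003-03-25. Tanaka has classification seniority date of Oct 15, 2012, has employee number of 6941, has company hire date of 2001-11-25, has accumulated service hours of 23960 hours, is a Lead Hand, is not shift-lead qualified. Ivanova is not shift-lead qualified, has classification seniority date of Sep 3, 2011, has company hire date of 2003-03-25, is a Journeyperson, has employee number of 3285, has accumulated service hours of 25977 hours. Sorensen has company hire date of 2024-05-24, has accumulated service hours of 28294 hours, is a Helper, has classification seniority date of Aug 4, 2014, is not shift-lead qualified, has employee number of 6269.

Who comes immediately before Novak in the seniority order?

Lindqvist

By classification: Chaudhari, Lindqvist, Novak and Tanaka (Lead Hand); then Greco and Ivanova (Journeyperson); then Nguyen and Sorensen (Helper).
Chaudhari, Lindqvist, Novak and Tanaka all have accumulated service hours 23960 hours, so the next rule applies.
Chaudhari, Lindqvist, Novak and Tanaka are each not shift-lead qualified, so the next rule applies.
Chaudhari, Lindqvist, Novak and Tanaka all have company hire date 2001-11-25, so the next rule applies.
Among Chaudhari, Lindqvist, Novak and Tanaka, alphabetically by surname: Chaudhari before Lindqvist before Novak before Tanaka.
Greco and Ivanova both have accumulated service hours 25977 hours, so the next rule applies.
Greco and Ivanova are each not shift-lead qualified, so the next rule applies.
Greco and Ivanova both have company hire date 2003-03-25, so the next rule applies.
Among Greco and Ivanova, alphabetically by surname: Greco before Ivanova.
Nguyen and Sorensen both have accumulated service hours 28294 hours, so the next rule applies.
Nguyen and Sorensen are each not shift-lead qualified, so the next rule applies.
Nguyen and Sorensen both have company hire date 2024-05-24, so the next rule applies.
Among Nguyen and Sorensen, alphabetically by surname: Nguyen before Sorensen.
Order: Chaudhari, Lindqvist, Novak, Tanaka, Greco, Ivanova, Nguyen, Sorensen.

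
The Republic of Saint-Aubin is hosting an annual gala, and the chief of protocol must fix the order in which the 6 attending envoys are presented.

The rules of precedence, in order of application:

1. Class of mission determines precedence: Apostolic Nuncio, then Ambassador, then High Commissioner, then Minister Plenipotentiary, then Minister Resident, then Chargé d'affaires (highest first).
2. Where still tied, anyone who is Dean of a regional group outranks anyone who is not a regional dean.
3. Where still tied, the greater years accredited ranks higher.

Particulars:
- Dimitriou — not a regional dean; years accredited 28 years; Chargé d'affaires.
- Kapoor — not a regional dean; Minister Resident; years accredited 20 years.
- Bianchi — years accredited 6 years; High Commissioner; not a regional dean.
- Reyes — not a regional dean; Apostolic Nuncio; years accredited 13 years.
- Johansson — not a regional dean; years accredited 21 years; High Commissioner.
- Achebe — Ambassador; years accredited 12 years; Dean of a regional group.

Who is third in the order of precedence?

Johansson

By class of mission: Reyes (Apostolic Nuncio); then Achebe (Ambassador); then Johansson and Bianchi (High Commissioner); then Kapoor (Minister Resident); then Dimitriou (Chargé d'affaires).
Johansson and Bianchi are each not a regional dean, so the next rule applies.
Among Johansson and Bianchi, by years accredited (higher first): Johansson (21 years) before Bianchi (6 years).
Order: Reyes, Achebe, Johansson, Bianchi, Kapoor, Dimitriou.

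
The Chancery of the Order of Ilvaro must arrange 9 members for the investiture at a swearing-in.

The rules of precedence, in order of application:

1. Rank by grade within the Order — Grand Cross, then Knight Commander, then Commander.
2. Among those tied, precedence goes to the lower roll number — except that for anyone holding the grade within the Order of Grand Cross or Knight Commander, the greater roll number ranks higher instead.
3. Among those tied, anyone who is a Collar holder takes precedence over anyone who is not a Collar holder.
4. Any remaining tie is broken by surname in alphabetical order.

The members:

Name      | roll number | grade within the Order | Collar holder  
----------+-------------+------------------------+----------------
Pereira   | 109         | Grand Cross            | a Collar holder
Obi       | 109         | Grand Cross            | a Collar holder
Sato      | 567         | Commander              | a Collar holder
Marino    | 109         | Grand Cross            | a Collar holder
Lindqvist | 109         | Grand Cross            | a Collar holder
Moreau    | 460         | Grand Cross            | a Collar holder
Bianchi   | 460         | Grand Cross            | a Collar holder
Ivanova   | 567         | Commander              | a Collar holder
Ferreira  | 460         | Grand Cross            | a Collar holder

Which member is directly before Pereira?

Obi

By grade within the Order: Bianchi, Ferreira, Moreau, Lindqvist, Marino, Obi and Pereira (Grand Cross); then Ivanova and Sato (Commander).
Among Bianchi, Ferreira, Moreau, Lindqvist, Marino, Obi and Pereira, by roll number (higher first) (reversed rule for this group): Bianchi, Ferreira and Moreau (460) before Lindqvist, Marino, Obi and Pereira (109).
Bianchi, Ferreira and Moreau are each a Collar holder, so the next rule applies.
Among Bianchi, Ferreira and Moreau, alphabetically by surname: Bianchi before Ferreira before Moreau.
Lindqvist, Marino, Obi and Pereira are each a Collar holder, so the next rule applies.
Among Lindqvist, Marino, Obi and Pereira, alphabetically by surname: Lindqvist before Marino before Obi before Pereira.
Ivanova and Sato both have roll number 567, so the next rule applies.
Ivanova and Sato are each a Collar holder, so the next rule applies.
Among Ivanova and Sato, alphabetically by surname: Ivanova before Sato.
Order: Bianchi, Ferreira, Moreau, Lindqvist, Marino, Obi, Pereira, Ivanova, Sato.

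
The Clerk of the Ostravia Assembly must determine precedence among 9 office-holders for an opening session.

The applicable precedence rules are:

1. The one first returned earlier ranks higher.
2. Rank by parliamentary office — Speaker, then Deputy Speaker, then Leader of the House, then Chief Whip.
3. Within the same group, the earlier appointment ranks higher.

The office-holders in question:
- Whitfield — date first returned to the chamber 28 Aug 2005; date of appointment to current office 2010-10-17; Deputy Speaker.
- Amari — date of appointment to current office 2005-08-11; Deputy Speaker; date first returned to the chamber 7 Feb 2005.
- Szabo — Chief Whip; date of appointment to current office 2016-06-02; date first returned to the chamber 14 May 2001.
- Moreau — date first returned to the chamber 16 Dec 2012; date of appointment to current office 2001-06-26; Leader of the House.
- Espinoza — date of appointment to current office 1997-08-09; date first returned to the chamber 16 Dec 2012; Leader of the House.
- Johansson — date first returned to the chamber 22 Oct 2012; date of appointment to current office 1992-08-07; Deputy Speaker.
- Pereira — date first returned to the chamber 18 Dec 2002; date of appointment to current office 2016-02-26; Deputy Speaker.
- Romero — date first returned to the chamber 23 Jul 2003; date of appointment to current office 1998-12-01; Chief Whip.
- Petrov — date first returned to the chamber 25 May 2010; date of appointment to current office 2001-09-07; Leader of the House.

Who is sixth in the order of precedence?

Petrov

By date first returned to the chamber (earlier first): Szabo (14 May 2001); then Pereira (18 Dec 2002); then Romero (23 Jul 2003); then Amari (7 Feb 2005); then Whitfield (28 Aug 2005); then Petrov (25 May 2010); then Johansson (22 Oct 2012); then Espinoza and Moreau (both 16 Dec 2012).
Espinoza and Moreau are each Leader of the House, so the next rule applies.
Among Espinoza and Moreau, by date of appointment to current office (earlier first): Espinoza (1997-08-09) before Moreau (2001-06-26).
Order: Szabo, Pereira, Romero, Amari, Whitfield, Petrov, Johansson, Espinoza, Moreau.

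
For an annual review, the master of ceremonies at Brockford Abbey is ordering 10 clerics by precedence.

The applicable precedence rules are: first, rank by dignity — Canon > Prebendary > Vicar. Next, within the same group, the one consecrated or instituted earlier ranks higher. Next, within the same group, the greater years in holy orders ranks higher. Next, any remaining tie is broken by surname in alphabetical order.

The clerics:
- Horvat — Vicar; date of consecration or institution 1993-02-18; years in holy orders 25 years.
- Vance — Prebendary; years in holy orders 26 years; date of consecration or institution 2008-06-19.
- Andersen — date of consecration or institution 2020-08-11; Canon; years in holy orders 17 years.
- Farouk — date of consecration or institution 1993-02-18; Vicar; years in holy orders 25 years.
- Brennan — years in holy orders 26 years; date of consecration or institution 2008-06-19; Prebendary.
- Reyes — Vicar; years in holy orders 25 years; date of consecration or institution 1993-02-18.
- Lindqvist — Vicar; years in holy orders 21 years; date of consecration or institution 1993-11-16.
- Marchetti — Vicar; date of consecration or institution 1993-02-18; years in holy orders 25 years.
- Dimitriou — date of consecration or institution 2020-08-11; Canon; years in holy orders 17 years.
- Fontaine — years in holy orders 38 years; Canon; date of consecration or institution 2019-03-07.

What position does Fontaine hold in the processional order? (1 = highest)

By dignity: Fontaine, Andersen and Dimitriou (Canon); then Brennan and Vance (Prebendary); then Farouk, Horvat, Marchetti, Reyes and Lindqvist (Vicar).
Among Fontaine, Andersen and Dimitriou, by date of consecration or institution (earlier first): Fontaine (2019-03-07) before Andersen and Dimitriou (2020-08-11).
Andersen and Dimitriou both have years in holy orders 17 years, so the next rule applies.
Among Andersen and Dimitriou, alphabetically by surname: Andersen before Dimitriou.
Brennan and Vance both have date of consecration or institution 2008-06-19, so the next rule applies.
Brennan and Vance both have years in holy orders 26 years, so the next rule applies.
Among Brennan and Vance, alphabetically by surname: Brennan before Vance.
Among Farouk, Horvat, Marchetti, Reyes and Lindqvist, by date of consecration or institution (earlier first): Farouk, Horvat, Marchetti and Reyes (1993-02-18) before Lindqvist (1993-11-16).
Farouk, Horvat, Marchetti and Reyes all have years in holy orders 25 years, so the next rule applies.
Among Farouk, Horvat, Marchetti and Reyes, alphabetically by surname: Farouk before Horvat before Marchetti before Reyes.
Order: Fontaine, Andersen, Dimitriou, Brennan, Vance, Farouk, Horvat, Marchetti, Reyes, Lindqvist. So position 1.

1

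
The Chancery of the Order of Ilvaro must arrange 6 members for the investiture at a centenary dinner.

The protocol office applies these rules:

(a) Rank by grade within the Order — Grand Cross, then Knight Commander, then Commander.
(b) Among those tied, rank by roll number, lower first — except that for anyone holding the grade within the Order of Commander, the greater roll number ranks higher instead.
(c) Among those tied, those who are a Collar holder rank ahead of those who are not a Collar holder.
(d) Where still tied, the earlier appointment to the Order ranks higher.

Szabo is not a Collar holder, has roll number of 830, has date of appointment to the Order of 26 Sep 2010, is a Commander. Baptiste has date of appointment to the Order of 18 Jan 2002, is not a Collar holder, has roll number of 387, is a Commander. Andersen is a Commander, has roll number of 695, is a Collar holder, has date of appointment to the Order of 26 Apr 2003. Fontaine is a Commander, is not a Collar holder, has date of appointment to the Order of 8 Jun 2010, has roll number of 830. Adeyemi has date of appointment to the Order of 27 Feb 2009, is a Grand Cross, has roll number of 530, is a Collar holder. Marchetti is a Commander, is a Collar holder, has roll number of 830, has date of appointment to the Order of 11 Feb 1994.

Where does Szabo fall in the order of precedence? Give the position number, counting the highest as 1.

4

By grade within the Order: Adeyemi (Grand Cross); then Marchetti, Fontaine, Szabo, Andersen and Baptiste (Commander).
Among Marchetti, Fontaine, Szabo, Andersen and Baptiste, by roll number (higher first) (reversed rule for this group): Marchetti, Fontaine and Szabo (830) before Andersen (695) before Baptiste (387).
Among Marchetti, Fontaine and Szabo, a Collar holder before not a Collar holder: Marchetti (a Collar holder) before Fontaine and Szabo (not a Collar holder).
Among Fontaine and Szabo, by date of appointment to the Order (earlier first): Fontaine (8 Jun 2010) before Szabo (26 Sep 2010).
Order: Adeyemi, Marchetti, Fontaine, Szabo, Andersen, Baptiste. So position 4.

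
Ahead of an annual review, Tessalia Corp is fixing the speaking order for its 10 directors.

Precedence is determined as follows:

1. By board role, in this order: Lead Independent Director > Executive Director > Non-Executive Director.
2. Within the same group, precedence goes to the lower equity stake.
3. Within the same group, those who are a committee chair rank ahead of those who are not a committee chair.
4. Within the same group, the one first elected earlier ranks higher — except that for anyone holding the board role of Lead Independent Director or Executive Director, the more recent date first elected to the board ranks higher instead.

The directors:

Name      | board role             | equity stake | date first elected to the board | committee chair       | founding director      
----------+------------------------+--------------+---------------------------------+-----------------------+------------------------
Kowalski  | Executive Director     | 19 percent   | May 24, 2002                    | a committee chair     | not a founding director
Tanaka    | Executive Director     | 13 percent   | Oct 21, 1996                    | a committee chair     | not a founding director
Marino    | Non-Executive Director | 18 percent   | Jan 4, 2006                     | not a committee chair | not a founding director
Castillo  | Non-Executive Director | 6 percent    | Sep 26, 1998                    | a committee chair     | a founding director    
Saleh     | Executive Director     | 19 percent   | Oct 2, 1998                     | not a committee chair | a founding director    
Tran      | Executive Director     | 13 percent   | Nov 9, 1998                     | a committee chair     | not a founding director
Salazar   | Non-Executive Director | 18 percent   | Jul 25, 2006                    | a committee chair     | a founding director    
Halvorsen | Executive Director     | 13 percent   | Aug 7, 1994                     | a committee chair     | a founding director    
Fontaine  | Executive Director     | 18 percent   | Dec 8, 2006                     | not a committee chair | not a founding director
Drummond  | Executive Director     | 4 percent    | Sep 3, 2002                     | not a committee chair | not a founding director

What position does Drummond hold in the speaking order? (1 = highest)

By board role: Drummond, Tran, Tanaka, Halvorsen, Fontaine, Kowalski and Saleh (Executive Director); then Castillo, Salazar and Marino (Non-Executive Director).
Among Drummond, Tran, Tanaka, Halvorsen, Fontaine, Kowalski and Saleh, by equity stake (lower first): Drummond (4 percent) before Tran, Tanaka and Halvorsen (13 percent) before Fontaine (18 percent) before Kowalski and Saleh (19 percent).
Tran, Tanaka and Halvorsen are each a committee chair, so the next rule applies.
Among Tran, Tanaka and Halvorsen, by date first elected to the board (later first) (reversed rule for this group): Tran (Nov 9, 1998) before Tanaka (Oct 21, 1996) before Halvorsen (Aug 7, 1994).
Among Kowalski and Saleh, a committee chair before not a committee chair: Kowalski (a committee chair) before Saleh (not a committee chair).
Among Castillo, Salazar and Marino, by equity stake (lower first): Castillo (6 percent) before Salazar and Marino (18 percent).
Among Salazar and Marino, a committee chair before not a committee chair: Salazar (a committee chair) before Marino (not a committee chair).
Order: Drummond, Tran, Tanaka, Halvorsen, Fontaine, Kowalski, Saleh, Castillo, Salazar, Marino. So position 1.

1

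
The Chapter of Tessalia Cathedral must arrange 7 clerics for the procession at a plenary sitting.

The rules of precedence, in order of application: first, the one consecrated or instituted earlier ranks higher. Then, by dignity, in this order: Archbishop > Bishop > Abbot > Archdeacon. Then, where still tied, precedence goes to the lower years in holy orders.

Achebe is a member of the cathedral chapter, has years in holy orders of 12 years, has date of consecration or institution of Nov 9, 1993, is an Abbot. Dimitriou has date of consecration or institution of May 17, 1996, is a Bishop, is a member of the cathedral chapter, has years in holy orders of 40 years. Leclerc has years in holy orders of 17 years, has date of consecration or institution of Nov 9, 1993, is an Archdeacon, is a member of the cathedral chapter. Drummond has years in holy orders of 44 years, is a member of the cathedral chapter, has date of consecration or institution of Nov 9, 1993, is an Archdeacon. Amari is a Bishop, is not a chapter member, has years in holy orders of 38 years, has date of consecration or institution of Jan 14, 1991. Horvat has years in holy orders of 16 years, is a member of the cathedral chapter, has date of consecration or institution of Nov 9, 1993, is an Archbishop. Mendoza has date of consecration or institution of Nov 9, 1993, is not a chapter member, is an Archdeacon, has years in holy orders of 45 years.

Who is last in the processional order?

Dimitriou

By date of consecration or institution (earlier first): Amari (Jan 14, 1991); then Horvat, Achebe, Leclerc, Drummond and Mendoza (each Nov 9, 1993); then Dimitriou (May 17, 1996).
Among Horvat, Achebe, Leclerc, Drummond and Mendoza, by dignity: Horvat (Archbishop) before Achebe (Abbot) before Leclerc, Drummond and Mendoza (Archdeacon).
Among Leclerc, Drummond and Mendoza, by years in holy orders (lower first): Leclerc (17 years) before Drummond (44 years) before Mendoza (45 years).
Order: Amari, Horvat, Achebe, Leclerc, Drummond, Mendoza, Dimitriou.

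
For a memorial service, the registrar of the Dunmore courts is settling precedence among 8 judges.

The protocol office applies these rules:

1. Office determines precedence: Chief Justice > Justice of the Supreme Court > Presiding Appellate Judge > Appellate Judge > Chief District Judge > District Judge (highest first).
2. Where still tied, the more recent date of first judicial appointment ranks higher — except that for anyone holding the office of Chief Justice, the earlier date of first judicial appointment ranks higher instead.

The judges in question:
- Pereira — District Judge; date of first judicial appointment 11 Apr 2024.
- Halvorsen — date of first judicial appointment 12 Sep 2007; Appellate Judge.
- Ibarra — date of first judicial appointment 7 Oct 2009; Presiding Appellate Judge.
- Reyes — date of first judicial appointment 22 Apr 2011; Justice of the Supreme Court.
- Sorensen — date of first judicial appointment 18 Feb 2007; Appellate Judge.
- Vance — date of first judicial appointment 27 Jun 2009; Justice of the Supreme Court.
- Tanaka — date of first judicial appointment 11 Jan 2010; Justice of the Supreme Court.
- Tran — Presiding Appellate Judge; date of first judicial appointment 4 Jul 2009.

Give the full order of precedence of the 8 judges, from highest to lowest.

Reyes, Tanaka, Vance, Ibarra, Tran, Halvorsen, Sorensen, Pereira

By office: Reyes, Tanaka and Vance (Justice of the Supreme Court); then Ibarra and Tran (Presiding Appellate Judge); then Halvorsen and Sorensen (Appellate Judge); then Pereira (District Judge).
Among Reyes, Tanaka and Vance, by date of first judicial appointment (later first): Reyes (22 Apr 2011) before Tanaka (11 Jan 2010) before Vance (27 Jun 2009).
Among Ibarra and Tran, by date of first judicial appointment (later first): Ibarra (7 Oct 2009) before Tran (4 Jul 2009).
Among Halvorsen and Sorensen, by date of first judicial appointment (later first): Halvorsen (12 Sep 2007) before Sorensen (18 Feb 2007).
Full order: Reyes, Tanaka, Vance, Ibarra, Tran, Halvorsen, Sorensen, Pereira.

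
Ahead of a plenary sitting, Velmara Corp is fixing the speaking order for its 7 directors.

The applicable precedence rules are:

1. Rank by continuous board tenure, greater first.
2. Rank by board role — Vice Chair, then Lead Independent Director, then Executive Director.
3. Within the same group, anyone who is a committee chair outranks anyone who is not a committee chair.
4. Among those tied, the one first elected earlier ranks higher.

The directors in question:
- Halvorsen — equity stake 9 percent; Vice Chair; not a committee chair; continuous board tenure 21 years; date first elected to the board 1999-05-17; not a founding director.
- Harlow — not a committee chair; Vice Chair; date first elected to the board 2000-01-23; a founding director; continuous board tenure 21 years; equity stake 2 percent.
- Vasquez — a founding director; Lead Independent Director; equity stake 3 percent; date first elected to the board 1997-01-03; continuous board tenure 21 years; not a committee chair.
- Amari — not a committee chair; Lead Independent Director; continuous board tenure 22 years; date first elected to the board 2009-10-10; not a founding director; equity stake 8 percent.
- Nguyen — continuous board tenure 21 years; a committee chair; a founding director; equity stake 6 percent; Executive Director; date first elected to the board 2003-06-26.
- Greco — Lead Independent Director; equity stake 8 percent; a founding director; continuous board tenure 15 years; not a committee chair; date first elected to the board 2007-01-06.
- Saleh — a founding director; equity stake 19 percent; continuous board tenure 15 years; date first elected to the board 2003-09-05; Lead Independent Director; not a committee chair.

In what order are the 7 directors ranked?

Amari, Halvorsen, Harlow, Vasquez, Nguyen, Saleh, Greco

By continuous board tenure (higher first): Amari (22 years); then Halvorsen, Harlow, Vasquez and Nguyen (each 21 years); then Saleh and Greco (both 15 years).
Among Halvorsen, Harlow, Vasquez and Nguyen, by board role: Halvorsen and Harlow (Vice Chair) before Vasquez (Lead Independent Director) before Nguyen (Executive Director).
Halvorsen and Harlow are each not a committee chair, so the next rule applies.
Among Halvorsen and Harlow, by date first elected to the board (earlier first): Halvorsen (1999-05-17) before Harlow (2000-01-23).
Saleh and Greco are each Lead Independent Director, so the next rule applies.
Saleh and Greco are each not a committee chair, so the next rule applies.
Among Saleh and Greco, by date first elected to the board (earlier first): Saleh (2003-09-05) before Greco (2007-01-06).
Full order: Amari, Halvorsen, Harlow, Vasquez, Nguyen, Saleh, Greco.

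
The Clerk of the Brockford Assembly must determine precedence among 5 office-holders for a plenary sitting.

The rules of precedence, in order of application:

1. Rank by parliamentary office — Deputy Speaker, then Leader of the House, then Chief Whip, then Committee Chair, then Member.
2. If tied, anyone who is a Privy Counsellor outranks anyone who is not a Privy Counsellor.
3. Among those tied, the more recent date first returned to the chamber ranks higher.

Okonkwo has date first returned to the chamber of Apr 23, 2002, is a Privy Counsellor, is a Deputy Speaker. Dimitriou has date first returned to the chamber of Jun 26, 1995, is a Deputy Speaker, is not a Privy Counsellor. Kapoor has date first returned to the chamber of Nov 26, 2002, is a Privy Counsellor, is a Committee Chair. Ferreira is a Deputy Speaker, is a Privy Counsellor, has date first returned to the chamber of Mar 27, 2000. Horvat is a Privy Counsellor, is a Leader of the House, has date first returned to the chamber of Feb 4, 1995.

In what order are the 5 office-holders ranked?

By parliamentary office: Okonkwo, Ferreira and Dimitriou (Deputy Speaker); then Horvat (Leader of the House); then Kapoor (Committee Chair).
Among Okonkwo, Ferreira and Dimitriou, a Privy Counsellor before not a Privy Counsellor: Okonkwo and Ferreira (a Privy Counsellor) before Dimitriou (not a Privy Counsellor).
Among Okonkwo and Ferreira, by date first returned to the chamber (later first): Okonkwo (Apr 23, 2002) before Ferreira (Mar 27, 2000).
Full order: Okonkwo, Ferreira, Dimitriou, Horvat, Kapoor.

Okonkwo, Ferreira, Dimitriou, Horvat, Kapoor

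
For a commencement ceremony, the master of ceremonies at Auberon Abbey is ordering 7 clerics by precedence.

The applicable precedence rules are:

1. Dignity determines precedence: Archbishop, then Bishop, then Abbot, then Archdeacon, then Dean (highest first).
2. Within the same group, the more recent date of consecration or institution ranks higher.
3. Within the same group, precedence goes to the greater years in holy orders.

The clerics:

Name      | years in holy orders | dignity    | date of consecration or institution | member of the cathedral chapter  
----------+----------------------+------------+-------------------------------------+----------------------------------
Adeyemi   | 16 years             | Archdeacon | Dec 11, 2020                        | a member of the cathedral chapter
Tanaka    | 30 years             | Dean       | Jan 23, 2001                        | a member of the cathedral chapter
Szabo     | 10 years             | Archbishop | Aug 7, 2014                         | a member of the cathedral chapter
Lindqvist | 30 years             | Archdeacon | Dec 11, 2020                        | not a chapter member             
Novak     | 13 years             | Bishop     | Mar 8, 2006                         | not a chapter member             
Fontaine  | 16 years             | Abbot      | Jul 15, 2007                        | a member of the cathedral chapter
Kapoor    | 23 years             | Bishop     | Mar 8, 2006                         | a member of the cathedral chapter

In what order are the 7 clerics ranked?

Szabo, Kapoor, Novak, Fontaine, Lindqvist, Adeyemi, Tanaka

By dignity: Szabo (Archbishop); then Kapoor and Novak (Bishop); then Fontaine (Abbot); then Lindqvist and Adeyemi (Archdeacon); then Tanaka (Dean).
Kapoor and Novak both have date of consecration or institution Mar 8, 2006, so the next rule applies.
Among Kapoor and Novak, by years in holy orders (higher first): Kapoor (23 years) before Novak (13 years).
Lindqvist and Adeyemi both have date of consecration or institution Dec 11, 2020, so the next rule applies.
Among Lindqvist and Adeyemi, by years in holy orders (higher first): Lindqvist (30 years) before Adeyemi (16 years).
Full order: Szabo, Kapoor, Novak, Fontaine, Lindqvist, Adeyemi, Tanaka.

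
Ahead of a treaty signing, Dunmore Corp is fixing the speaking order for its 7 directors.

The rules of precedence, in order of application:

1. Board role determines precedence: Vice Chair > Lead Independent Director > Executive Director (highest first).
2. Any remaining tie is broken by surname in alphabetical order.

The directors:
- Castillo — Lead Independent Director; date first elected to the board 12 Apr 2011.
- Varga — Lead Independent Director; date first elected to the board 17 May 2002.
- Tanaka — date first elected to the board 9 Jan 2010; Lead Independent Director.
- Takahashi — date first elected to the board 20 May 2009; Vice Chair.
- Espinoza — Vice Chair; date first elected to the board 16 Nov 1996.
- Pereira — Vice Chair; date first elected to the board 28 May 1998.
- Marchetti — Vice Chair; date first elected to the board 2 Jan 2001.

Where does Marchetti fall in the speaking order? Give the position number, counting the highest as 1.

By board role: Espinoza, Marchetti, Pereira and Takahashi (Vice Chair); then Castillo, Tanaka and Varga (Lead Independent Director).
Among Espinoza, Marchetti, Pereira and Takahashi, alphabetically by surname: Espinoza before Marchetti before Pereira before Takahashi.
Among Castillo, Tanaka and Varga, alphabetically by surname: Castillo before Tanaka before Varga.
Order: Espinoza, Marchetti, Pereira, Takahashi, Castillo, Tanaka, Varga. So position 2.

2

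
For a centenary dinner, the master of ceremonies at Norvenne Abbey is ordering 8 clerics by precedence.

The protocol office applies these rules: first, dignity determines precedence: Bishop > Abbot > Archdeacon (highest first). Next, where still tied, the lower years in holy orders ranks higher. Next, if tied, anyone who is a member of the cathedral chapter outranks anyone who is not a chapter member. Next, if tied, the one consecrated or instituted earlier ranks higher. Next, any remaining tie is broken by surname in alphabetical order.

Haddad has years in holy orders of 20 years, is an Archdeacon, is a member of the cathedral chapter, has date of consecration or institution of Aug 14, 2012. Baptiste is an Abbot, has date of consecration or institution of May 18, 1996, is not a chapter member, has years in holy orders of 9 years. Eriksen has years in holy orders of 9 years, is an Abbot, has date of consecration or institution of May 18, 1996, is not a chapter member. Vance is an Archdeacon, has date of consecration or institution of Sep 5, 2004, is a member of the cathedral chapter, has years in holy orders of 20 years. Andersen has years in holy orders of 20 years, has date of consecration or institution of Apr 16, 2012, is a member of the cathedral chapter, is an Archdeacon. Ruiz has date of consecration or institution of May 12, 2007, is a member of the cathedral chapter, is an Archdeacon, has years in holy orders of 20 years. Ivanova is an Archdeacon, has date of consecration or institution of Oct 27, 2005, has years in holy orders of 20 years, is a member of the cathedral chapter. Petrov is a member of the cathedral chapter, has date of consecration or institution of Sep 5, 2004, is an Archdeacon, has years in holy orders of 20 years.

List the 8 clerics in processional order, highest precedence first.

Baptiste, Eriksen, Petrov, Vance, Ivanova, Ruiz, Andersen, Haddad

By dignity: Baptiste and Eriksen (Abbot); then Petrov, Vance, Ivanova, Ruiz, Andersen and Haddad (Archdeacon).
Baptiste and Eriksen both have years in holy orders 9 years, so the next rule applies.
Baptiste and Eriksen are each not a chapter member, so the next rule applies.
Baptiste and Eriksen both have date of consecration or institution May 18, 1996, so the next rule applies.
Among Baptiste and Eriksen, alphabetically by surname: Baptiste before Eriksen.
Petrov, Vance, Ivanova, Ruiz, Andersen and Haddad all have years in holy orders 20 years, so the next rule applies.
Petrov, Vance, Ivanova, Ruiz, Andersen and Haddad are each a member of the cathedral chapter, so the next rule applies.
Among Petrov, Vance, Ivanova, Ruiz, Andersen and Haddad, by date of consecration or institution (earlier first): Petrov and Vance (Sep 5, 2004) before Ivanova (Oct 27, 2005) before Ruiz (May 12, 2007) before Andersen (Apr 16, 2012) before Haddad (Aug 14, 2012).
Among Petrov and Vance, alphabetically by surname: Petrov before Vance.
Full order: Baptiste, Eriksen, Petrov, Vance, Ivanova, Ruiz, Andersen, Haddad.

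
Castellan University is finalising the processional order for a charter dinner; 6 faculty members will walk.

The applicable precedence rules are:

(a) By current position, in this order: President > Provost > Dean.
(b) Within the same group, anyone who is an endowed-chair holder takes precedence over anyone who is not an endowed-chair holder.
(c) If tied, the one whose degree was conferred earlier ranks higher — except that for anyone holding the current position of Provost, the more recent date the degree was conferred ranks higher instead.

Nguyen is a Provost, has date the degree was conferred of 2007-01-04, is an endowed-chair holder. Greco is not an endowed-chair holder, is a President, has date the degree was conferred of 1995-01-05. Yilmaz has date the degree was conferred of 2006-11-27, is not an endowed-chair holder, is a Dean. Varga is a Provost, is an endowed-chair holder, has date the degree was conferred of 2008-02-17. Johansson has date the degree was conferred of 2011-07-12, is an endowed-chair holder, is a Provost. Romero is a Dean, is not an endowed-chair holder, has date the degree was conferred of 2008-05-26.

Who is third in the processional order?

Varga

By current position: Greco (President); then Johansson, Varga and Nguyen (Provost); then Yilmaz and Romero (Dean).
Johansson, Varga and Nguyen are each an endowed-chair holder, so the next rule applies.
Among Johansson, Varga and Nguyen, by date the degree was conferred (later first) (reversed rule for this group): Johansson (2011-07-12) before Varga (2008-02-17) before Nguyen (2007-01-04).
Yilmaz and Romero are each not an endowed-chair holder, so the next rule applies.
Among Yilmaz and Romero, by date the degree was conferred (earlier first): Yilmaz (2006-11-27) before Romero (2008-05-26).
Order: Greco, Johansson, Varga, Nguyen, Yilmaz, Romero.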